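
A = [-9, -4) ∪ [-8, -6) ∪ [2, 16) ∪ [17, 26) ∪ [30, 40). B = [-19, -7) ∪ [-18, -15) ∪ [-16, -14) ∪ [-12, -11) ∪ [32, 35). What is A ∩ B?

Merge the first list: [-9, -4), [2, 16), [17, 26), [30, 40).
Merge the second list: [-19, -7), [32, 35).
[-9, -4) ∩ B → [-9, -7).
[2, 16) meets no B interval.
[17, 26) meets no B interval.
[30, 40) ∩ B → [32, 35).

[-9, -7) ∪ [32, 35)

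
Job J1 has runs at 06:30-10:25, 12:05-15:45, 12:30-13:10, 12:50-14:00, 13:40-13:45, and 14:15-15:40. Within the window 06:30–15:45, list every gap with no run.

After merging, the occupied span is 06:30-10:25, 12:05-15:45.
Complement within 06:30-15:45: 10:25-12:05.

10:25-12:05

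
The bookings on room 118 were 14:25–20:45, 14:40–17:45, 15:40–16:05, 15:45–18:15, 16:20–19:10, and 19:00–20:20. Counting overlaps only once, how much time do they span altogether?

6 h 20 min

Merged: 14:25–20:45.
Length: 6 h 20 min.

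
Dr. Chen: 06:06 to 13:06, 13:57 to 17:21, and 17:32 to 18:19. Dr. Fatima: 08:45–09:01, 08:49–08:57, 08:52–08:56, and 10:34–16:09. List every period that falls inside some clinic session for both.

B, merged: 08:45–09:01, 10:34–16:09.
06:06–13:06 meets the second set on 08:45–09:01, 10:34–13:06.
13:57–17:21 meets the second set on 13:57–16:09.
17:32–18:19: no overlap with the second set.

08:45–09:01, 10:34–13:06, 13:57–16:09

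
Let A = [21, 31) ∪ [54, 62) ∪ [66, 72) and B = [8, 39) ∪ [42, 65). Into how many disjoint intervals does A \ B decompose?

A \ B = [66, 72).
That is 1 disjoint piece.

1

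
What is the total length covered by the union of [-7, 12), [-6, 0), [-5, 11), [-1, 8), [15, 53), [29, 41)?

57

Merged: [-7, 12), [15, 53).
Lengths: 19 + 38 = 57.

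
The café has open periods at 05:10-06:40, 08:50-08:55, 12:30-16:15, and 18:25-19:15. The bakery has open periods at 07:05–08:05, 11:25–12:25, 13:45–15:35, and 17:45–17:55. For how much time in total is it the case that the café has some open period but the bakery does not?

4 h 20 min

A \ B = 05:10–06:40, 08:50–08:55, 12:30–13:45, 15:35–16:15, 18:25–19:15.
Total: 1 h 30 min + 5 min + 1 h 15 min + 40 min + 50 min = 4 h 20 min.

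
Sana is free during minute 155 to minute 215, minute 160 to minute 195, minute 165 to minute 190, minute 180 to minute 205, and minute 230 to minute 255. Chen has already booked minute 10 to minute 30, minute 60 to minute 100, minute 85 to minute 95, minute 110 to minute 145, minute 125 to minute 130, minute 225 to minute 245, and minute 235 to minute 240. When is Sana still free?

minute 155 to minute 215, minute 245 to minute 255

Merge the first list: minute 155 to minute 215, minute 230 to minute 255.
Merge the second list: minute 10 to minute 30, minute 60 to minute 100, minute 110 to minute 145, minute 225 to minute 245.
minute 155 to minute 215: no B overlap → unchanged.
minute 230 to minute 255 minus B → minute 245 to minute 255.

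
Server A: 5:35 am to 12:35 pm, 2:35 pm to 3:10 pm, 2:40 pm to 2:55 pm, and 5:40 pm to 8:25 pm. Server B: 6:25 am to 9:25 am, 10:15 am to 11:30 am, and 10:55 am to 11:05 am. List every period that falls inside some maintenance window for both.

6:25 am–9:25 am, 10:15 am–11:30 am

Merge the first list: 5:35 am–12:35 pm, 2:35 pm–3:10 pm, 5:40 pm–8:25 pm.
Merge the second list: 6:25 am–9:25 am, 10:15 am–11:30 am.
5:35 am–12:35 pm overlaps B on 6:25 am–9:25 am, 10:15 am–11:30 am.
2:35 pm–3:10 pm falls entirely outside B.
5:40 pm–8:25 pm falls entirely outside B.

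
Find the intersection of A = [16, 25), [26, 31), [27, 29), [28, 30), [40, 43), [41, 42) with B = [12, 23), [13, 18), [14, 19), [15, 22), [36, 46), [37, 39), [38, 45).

[16, 23) ∪ [40, 43)

First set merges to [16, 25), [26, 31), [40, 43).
Second set merges to [12, 23), [36, 46).
[16, 25) ∩ B → [16, 23).
[26, 31) meets no B interval.
[40, 43) ∩ B → [40, 43).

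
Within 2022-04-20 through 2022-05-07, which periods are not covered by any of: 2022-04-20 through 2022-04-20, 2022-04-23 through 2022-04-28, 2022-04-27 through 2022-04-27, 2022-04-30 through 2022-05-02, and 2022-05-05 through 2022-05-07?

After merging, the occupied span is 2022-04-20 through 2022-04-20, 2022-04-23 through 2022-04-28, 2022-04-30 through 2022-05-02, 2022-05-05 through 2022-05-07.
Complement within 2022-04-20 through 2022-05-07: 2022-04-21 through 2022-04-22, 2022-04-29 through 2022-04-29, 2022-05-03 through 2022-05-04.

2022-04-21 through 2022-04-22, 2022-04-29 through 2022-04-29, 2022-05-03 through 2022-05-04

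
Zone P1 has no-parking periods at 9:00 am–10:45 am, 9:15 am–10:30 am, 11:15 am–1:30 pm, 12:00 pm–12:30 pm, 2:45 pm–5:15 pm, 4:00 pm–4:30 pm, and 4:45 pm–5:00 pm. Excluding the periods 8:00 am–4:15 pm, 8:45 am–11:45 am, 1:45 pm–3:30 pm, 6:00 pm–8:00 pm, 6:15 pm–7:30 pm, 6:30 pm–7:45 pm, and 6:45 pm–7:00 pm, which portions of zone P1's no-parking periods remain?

A, merged: 9:00 am–10:45 am, 11:15 am–1:30 pm, 2:45 pm–5:15 pm.
B, merged: 8:00 am–4:15 pm, 6:00 pm–8:00 pm.
9:00 am–10:45 am lies entirely inside B → drops out.
11:15 am–1:30 pm lies entirely inside B → drops out.
2:45 pm–5:15 pm with B removed leaves 4:15 pm–5:15 pm.

4:15 pm–5:15 pm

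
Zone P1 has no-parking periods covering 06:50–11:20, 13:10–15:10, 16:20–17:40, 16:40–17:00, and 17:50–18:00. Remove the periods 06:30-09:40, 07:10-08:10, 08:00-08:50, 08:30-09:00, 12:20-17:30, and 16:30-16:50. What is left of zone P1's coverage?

First set merges to 06:50-11:20, 13:10-15:10, 16:20-17:40, 17:50-18:00.
Second set merges to 06:30-09:40, 12:20-17:30.
06:50-11:20 minus B → 09:40-11:20.
13:10-15:10: fully covered by B → removed.
16:20-17:40 minus B → 17:30-17:40.
17:50-18:00: no B overlap → unchanged.

09:40-11:20, 17:30-17:40, 17:50-18:00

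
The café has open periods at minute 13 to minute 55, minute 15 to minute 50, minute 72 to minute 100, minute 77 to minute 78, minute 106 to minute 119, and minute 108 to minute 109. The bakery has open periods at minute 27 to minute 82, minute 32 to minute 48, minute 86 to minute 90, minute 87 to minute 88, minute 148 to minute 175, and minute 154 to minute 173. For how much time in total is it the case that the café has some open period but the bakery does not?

41 minutes

A, merged: minute 13 to minute 55, minute 72 to minute 100, minute 106 to minute 119.
B, merged: minute 27 to minute 82, minute 86 to minute 90, minute 148 to minute 175.
A \ B = minute 13 to minute 27, minute 82 to minute 86, minute 90 to minute 100, minute 106 to minute 119.
Total: 14 minutes + 4 minutes + 10 minutes + 13 minutes = 41 minutes.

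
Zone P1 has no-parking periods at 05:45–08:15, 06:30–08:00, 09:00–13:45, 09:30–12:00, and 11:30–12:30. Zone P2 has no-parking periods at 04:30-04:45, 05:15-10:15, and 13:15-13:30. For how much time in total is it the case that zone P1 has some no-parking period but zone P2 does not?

3 h 15 min

First set merges to 05:45–08:15, 09:00–13:45.
A \ B = 10:15–13:15, 13:30–13:45.
Total: 3 h + 15 min = 3 h 15 min.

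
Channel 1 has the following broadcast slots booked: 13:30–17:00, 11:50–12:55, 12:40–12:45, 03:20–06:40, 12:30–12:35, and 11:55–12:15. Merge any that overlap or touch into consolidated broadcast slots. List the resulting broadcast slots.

Sort by start: 03:20-06:40, 11:50-12:55, 11:55-12:15, 12:30-12:35, 12:40-12:45, 13:30-17:00.
11:50-12:55 is disjoint → start new block.
11:55-12:15 overlaps/touches 11:50-12:55 → extend to 11:50-12:55.
12:30-12:35 overlaps/touches 11:50-12:55 → extend to 11:50-12:55.
12:40-12:45 overlaps/touches 11:50-12:55 → extend to 11:50-12:55.
13:30-17:00 is disjoint → start new block.

03:20-06:40, 11:50-12:55, 13:30-17:00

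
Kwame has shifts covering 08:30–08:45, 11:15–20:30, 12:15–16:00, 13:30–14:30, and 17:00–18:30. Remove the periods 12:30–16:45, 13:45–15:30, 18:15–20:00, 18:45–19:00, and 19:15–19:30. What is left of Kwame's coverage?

First set merges to 08:30-08:45, 11:15-20:30.
Second set merges to 12:30-16:45, 18:15-20:00.
08:30-08:45: no B overlap → unchanged.
11:15-20:30 minus B → 11:15-12:30, 16:45-18:15, 20:00-20:30.

08:30-08:45, 11:15-12:30, 16:45-18:15, 20:00-20:30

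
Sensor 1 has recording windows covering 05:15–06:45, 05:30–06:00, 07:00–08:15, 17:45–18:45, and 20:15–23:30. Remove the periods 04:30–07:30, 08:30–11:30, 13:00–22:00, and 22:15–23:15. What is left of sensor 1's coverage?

First set merges to 05:15–06:45, 07:00–08:15, 17:45–18:45, 20:15–23:30.
05:15–06:45: entirely removed.
07:00–08:15 \ B = 07:30–08:15.
17:45–18:45: entirely removed.
20:15–23:30 \ B = 22:00–22:15, 23:15–23:30.

07:30–08:15, 22:00–22:15, 23:15–23:30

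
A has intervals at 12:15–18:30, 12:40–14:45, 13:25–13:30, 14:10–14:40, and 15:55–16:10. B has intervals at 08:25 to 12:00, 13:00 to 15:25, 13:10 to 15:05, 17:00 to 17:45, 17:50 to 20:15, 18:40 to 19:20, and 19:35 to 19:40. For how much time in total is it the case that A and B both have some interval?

3 h 50 min

First set merges to 12:15-18:30.
Second set merges to 08:25-12:00, 13:00-15:25, 17:00-17:45, 17:50-20:15.
A ∩ B = 13:00-15:25, 17:00-17:45, 17:50-18:30.
Total: 2 h 25 min + 45 min + 40 min = 3 h 50 min.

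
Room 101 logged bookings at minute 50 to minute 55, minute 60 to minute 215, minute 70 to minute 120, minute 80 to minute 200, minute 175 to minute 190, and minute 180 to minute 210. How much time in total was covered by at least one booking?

Merged: minute 50 to minute 55, minute 60 to minute 215.
Lengths: 5 minutes + 155 minutes = 160 minutes.

160 minutes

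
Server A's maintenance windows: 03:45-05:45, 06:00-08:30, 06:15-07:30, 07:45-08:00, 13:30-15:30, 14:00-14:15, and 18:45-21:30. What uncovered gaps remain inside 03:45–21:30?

05:45–06:00, 08:30–13:30, 15:30–18:45

After merging, the occupied span is 03:45–05:45, 06:00–08:30, 13:30–15:30, 18:45–21:30.
Gaps within 03:45–21:30: 05:45–06:00, 08:30–13:30, 15:30–18:45.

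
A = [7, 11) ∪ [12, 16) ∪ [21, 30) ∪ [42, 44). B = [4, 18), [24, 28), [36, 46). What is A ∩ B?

[7, 11) meets the second set on [7, 11).
[12, 16) meets the second set on [12, 16).
[21, 30) meets the second set on [24, 28).
[42, 44) meets the second set on [42, 44).

[7, 11) ∪ [12, 16) ∪ [24, 28) ∪ [42, 44)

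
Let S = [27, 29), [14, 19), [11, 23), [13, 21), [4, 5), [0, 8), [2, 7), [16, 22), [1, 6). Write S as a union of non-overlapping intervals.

[0, 8) ∪ [11, 23) ∪ [27, 29)

Sort by start: [0, 8), [1, 6), [2, 7), [4, 5), [11, 23), [13, 21), [14, 19), [16, 22), [27, 29).
[1, 6) overlaps/touches [0, 8) → extend to [0, 8).
[2, 7) overlaps/touches [0, 8) → extend to [0, 8).
[4, 5) overlaps/touches [0, 8) → extend to [0, 8).
[11, 23) is disjoint → start new block.
[13, 21) overlaps/touches [11, 23) → extend to [11, 23).
[14, 19) overlaps/touches [11, 23) → extend to [11, 23).
[16, 22) overlaps/touches [11, 23) → extend to [11, 23).
[27, 29) is disjoint → start new block.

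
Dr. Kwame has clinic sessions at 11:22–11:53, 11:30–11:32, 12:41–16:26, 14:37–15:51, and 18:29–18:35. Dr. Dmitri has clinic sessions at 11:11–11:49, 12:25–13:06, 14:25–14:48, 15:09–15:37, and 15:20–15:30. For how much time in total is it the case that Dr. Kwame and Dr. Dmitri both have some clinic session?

1 h 43 min

First set merges to 11:22-11:53, 12:41-16:26, 18:29-18:35.
Second set merges to 11:11-11:49, 12:25-13:06, 14:25-14:48, 15:09-15:37.
A ∩ B = 11:22-11:49, 12:41-13:06, 14:25-14:48, 15:09-15:37.
Total: 27 min + 25 min + 23 min + 28 min = 1 h 43 min.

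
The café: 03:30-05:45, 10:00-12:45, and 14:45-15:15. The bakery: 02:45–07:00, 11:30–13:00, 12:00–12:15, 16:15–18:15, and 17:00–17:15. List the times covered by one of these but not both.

02:45-03:30, 05:45-07:00, 10:00-11:30, 12:45-13:00, 14:45-15:15, 16:15-18:15

Second set merges to 02:45-07:00, 11:30-13:00, 16:15-18:15.
Only in the first: 10:00-11:30, 14:45-15:15.
Only in the second: 02:45-03:30, 05:45-07:00, 12:45-13:00, 16:15-18:15.
Together these are the periods covered by exactly one.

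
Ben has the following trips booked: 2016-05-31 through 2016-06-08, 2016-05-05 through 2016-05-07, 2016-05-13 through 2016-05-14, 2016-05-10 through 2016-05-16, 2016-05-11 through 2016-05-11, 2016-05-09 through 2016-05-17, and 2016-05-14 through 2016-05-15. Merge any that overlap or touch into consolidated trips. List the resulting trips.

Sort by start: 2016-05-05 through 2016-05-07, 2016-05-09 through 2016-05-17, 2016-05-10 through 2016-05-16, 2016-05-11 through 2016-05-11, 2016-05-13 through 2016-05-14, 2016-05-14 through 2016-05-15, 2016-05-31 through 2016-06-08.
2016-05-09 through 2016-05-17 is disjoint → start new block.
2016-05-10 through 2016-05-16 overlaps/touches 2016-05-09 through 2016-05-17 → extend to 2016-05-09 through 2016-05-17.
2016-05-11 through 2016-05-11 overlaps/touches 2016-05-09 through 2016-05-17 → extend to 2016-05-09 through 2016-05-17.
2016-05-13 through 2016-05-14 overlaps/touches 2016-05-09 through 2016-05-17 → extend to 2016-05-09 through 2016-05-17.
2016-05-14 through 2016-05-15 overlaps/touches 2016-05-09 through 2016-05-17 → extend to 2016-05-09 through 2016-05-17.
2016-05-31 through 2016-06-08 is disjoint → start new block.

2016-05-05 through 2016-05-07, 2016-05-09 through 2016-05-17, 2016-05-31 through 2016-06-08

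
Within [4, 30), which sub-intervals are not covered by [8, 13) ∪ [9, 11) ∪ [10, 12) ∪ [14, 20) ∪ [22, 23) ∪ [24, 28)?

Covered (merged): [8, 13), [14, 20), [22, 23), [24, 28).
Gaps within [4, 30): [4, 8), [13, 14), [20, 22), [23, 24), [28, 30).

[4, 8) ∪ [13, 14) ∪ [20, 22) ∪ [23, 24) ∪ [28, 30)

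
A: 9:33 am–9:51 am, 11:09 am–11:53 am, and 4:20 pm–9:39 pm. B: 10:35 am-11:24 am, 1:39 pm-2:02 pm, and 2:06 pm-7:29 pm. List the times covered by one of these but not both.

9:33 am–9:51 am, 10:35 am–11:09 am, 11:24 am–11:53 am, 1:39 pm–2:02 pm, 2:06 pm–4:20 pm, 7:29 pm–9:39 pm

Only in the first: 9:33 am–9:51 am, 11:24 am–11:53 am, 7:29 pm–9:39 pm.
Only in the second: 10:35 am–11:09 am, 1:39 pm–2:02 pm, 2:06 pm–4:20 pm.
Together these are the periods covered by exactly one.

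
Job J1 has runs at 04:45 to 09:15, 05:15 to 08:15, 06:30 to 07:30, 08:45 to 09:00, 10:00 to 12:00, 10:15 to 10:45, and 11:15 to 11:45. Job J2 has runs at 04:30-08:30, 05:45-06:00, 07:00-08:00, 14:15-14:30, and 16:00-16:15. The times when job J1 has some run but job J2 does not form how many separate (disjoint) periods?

Merge the first list: 04:45–09:15, 10:00–12:00.
Merge the second list: 04:30–08:30, 14:15–14:30, 16:00–16:15.
A \ B = 08:30–09:15, 10:00–12:00.
That is 2 disjoint pieces.

2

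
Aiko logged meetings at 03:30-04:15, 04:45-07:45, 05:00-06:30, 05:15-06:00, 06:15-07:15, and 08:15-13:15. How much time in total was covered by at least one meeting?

Merged: 03:30-04:15, 04:45-07:45, 08:15-13:15.
Lengths: 45 min + 3 h + 5 h = 8 h 45 min.

8 h 45 min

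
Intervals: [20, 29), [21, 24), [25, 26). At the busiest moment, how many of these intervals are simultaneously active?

At 21, 2 of the intervals are simultaneously active.
No point has more.

2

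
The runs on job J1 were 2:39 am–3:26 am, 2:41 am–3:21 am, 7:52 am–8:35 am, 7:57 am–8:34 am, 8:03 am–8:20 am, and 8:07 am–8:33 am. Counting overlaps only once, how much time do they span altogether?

1 h 30 min

Merged: 2:39 am-3:26 am, 7:52 am-8:35 am.
Lengths: 47 min + 43 min = 1 h 30 min.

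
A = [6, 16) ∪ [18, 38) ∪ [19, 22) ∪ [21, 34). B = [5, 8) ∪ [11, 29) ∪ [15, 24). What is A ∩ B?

[6, 8) ∪ [11, 16) ∪ [18, 29)

A, merged: [6, 16), [18, 38).
B, merged: [5, 8), [11, 29).
[6, 16) meets the second set on [6, 8), [11, 16).
[18, 38) meets the second set on [18, 29).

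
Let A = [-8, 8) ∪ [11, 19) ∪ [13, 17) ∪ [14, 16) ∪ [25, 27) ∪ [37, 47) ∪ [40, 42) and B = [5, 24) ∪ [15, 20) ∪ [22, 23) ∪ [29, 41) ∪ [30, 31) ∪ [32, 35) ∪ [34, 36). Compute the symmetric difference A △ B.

[-8, 5) ∪ [8, 11) ∪ [19, 24) ∪ [25, 27) ∪ [29, 37) ∪ [41, 47)

A, merged: [-8, 8), [11, 19), [25, 27), [37, 47).
B, merged: [5, 24), [29, 41).
A \ B = [-8, 5), [25, 27), [41, 47).
B \ A = [8, 11), [19, 24), [29, 37).
Union of the two gives the symmetric difference.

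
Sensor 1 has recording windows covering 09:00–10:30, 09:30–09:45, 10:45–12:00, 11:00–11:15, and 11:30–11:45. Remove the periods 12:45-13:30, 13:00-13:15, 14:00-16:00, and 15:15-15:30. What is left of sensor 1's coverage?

First set merges to 09:00–10:30, 10:45–12:00.
Second set merges to 12:45–13:30, 14:00–16:00.
09:00–10:30: nothing removed.
10:45–12:00: nothing removed.

09:00–10:30, 10:45–12:00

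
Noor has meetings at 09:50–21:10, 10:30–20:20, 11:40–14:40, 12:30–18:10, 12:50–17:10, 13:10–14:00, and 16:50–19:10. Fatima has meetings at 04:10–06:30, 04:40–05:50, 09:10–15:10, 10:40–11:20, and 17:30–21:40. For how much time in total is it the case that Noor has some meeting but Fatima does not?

2 h 20 min

First set merges to 09:50–21:10.
Second set merges to 04:10–06:30, 09:10–15:10, 17:30–21:40.
A \ B = 15:10–17:30.
Total: 2 h 20 min.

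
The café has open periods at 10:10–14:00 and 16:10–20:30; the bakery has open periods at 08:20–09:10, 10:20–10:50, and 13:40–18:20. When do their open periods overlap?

10:10-14:00 meets the second set on 10:20-10:50, 13:40-14:00.
16:10-20:30 meets the second set on 16:10-18:20.

10:20-10:50, 13:40-14:00, 16:10-18:20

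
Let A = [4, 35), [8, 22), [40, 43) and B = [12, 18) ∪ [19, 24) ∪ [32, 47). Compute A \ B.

Merge the first list: [4, 35), [40, 43).
[4, 35) minus B → [4, 12), [18, 19), [24, 32).
[40, 43): fully covered by B → removed.

[4, 12) ∪ [18, 19) ∪ [24, 32)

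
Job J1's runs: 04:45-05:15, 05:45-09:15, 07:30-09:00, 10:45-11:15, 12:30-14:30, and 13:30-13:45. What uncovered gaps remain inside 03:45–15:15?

Covered (merged): 04:45–05:15, 05:45–09:15, 10:45–11:15, 12:30–14:30.
Complement within 03:45–15:15: 03:45–04:45, 05:15–05:45, 09:15–10:45, 11:15–12:30, 14:30–15:15.

03:45–04:45, 05:15–05:45, 09:15–10:45, 11:15–12:30, 14:30–15:15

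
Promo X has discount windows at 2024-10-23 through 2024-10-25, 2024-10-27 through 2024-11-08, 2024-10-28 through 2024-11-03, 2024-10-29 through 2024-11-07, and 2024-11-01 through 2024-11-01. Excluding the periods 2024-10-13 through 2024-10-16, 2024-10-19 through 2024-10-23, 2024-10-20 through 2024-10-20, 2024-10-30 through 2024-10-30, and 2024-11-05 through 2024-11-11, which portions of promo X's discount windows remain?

2024-10-24 through 2024-10-25, 2024-10-27 through 2024-10-29, 2024-10-31 through 2024-11-04

A, merged: 2024-10-23 through 2024-10-25, 2024-10-27 through 2024-11-08.
B, merged: 2024-10-13 through 2024-10-16, 2024-10-19 through 2024-10-23, 2024-10-30 through 2024-10-30, 2024-11-05 through 2024-11-11.
2024-10-23 through 2024-10-25 \ B = 2024-10-24 through 2024-10-25.
2024-10-27 through 2024-11-08 \ B = 2024-10-27 through 2024-10-29, 2024-10-31 through 2024-11-04.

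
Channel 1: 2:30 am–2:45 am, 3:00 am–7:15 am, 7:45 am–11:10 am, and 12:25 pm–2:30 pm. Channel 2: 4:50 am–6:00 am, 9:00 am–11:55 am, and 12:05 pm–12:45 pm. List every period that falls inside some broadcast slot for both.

2:30 am-2:45 am falls entirely outside B.
3:00 am-7:15 am overlaps B on 4:50 am-6:00 am.
7:45 am-11:10 am overlaps B on 9:00 am-11:10 am.
12:25 pm-2:30 pm overlaps B on 12:25 pm-12:45 pm.

4:50 am-6:00 am, 9:00 am-11:10 am, 12:25 pm-12:45 pm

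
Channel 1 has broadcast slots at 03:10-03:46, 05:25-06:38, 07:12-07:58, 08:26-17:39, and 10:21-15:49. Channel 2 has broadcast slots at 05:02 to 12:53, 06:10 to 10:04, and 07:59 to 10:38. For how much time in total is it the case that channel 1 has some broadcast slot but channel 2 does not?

5 h 22 min

Merge the first list: 03:10–03:46, 05:25–06:38, 07:12–07:58, 08:26–17:39.
Merge the second list: 05:02–12:53.
A \ B = 03:10–03:46, 12:53–17:39.
Total: 36 min + 4 h 46 min = 5 h 22 min.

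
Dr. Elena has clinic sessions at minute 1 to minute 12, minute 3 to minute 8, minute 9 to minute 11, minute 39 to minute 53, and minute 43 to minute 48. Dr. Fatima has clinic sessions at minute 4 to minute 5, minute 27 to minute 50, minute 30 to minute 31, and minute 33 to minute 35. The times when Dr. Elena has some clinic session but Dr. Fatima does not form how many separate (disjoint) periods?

3

Merge the first list: minute 1 to minute 12, minute 39 to minute 53.
Merge the second list: minute 4 to minute 5, minute 27 to minute 50.
A \ B = minute 1 to minute 4, minute 5 to minute 12, minute 50 to minute 53.
That is 3 disjoint pieces.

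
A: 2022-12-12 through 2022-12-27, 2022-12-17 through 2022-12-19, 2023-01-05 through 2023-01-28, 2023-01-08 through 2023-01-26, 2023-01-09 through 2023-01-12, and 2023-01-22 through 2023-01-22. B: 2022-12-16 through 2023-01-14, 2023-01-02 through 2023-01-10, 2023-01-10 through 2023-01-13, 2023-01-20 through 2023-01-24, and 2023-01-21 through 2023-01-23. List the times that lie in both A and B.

First set merges to 2022-12-12 through 2022-12-27, 2023-01-05 through 2023-01-28.
Second set merges to 2022-12-16 through 2023-01-14, 2023-01-20 through 2023-01-24.
2022-12-12 through 2022-12-27 meets the second set on 2022-12-16 through 2022-12-27.
2023-01-05 through 2023-01-28 meets the second set on 2023-01-05 through 2023-01-14, 2023-01-20 through 2023-01-24.

2022-12-16 through 2022-12-27, 2023-01-05 through 2023-01-14, 2023-01-20 through 2023-01-24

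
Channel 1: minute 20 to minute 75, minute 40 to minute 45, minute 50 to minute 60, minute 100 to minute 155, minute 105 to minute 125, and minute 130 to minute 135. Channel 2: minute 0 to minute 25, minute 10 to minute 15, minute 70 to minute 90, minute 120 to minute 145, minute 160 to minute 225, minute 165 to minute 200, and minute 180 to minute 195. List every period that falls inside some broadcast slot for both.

First set merges to minute 20 to minute 75, minute 100 to minute 155.
Second set merges to minute 0 to minute 25, minute 70 to minute 90, minute 120 to minute 145, minute 160 to minute 225.
minute 20 to minute 75 overlaps B on minute 20 to minute 25, minute 70 to minute 75.
minute 100 to minute 155 overlaps B on minute 120 to minute 145.

minute 20 to minute 25, minute 70 to minute 75, minute 120 to minute 145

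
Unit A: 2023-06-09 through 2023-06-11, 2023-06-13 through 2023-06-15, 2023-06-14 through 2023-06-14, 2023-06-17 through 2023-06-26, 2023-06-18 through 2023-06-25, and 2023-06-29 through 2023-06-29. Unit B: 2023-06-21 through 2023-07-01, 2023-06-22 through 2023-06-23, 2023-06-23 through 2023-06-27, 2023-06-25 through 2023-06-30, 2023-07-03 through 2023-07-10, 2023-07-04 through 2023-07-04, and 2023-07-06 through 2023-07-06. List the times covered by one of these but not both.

A, merged: 2023-06-09 through 2023-06-11, 2023-06-13 through 2023-06-15, 2023-06-17 through 2023-06-26, 2023-06-29 through 2023-06-29.
B, merged: 2023-06-21 through 2023-07-01, 2023-07-03 through 2023-07-10.
Only in the first: 2023-06-09 through 2023-06-11, 2023-06-13 through 2023-06-15, 2023-06-17 through 2023-06-20.
Only in the second: 2023-06-27 through 2023-06-28, 2023-06-30 through 2023-07-01, 2023-07-03 through 2023-07-10.
Together these are the periods covered by exactly one.

2023-06-09 through 2023-06-11, 2023-06-13 through 2023-06-15, 2023-06-17 through 2023-06-20, 2023-06-27 through 2023-06-28, 2023-06-30 through 2023-07-01, 2023-07-03 through 2023-07-10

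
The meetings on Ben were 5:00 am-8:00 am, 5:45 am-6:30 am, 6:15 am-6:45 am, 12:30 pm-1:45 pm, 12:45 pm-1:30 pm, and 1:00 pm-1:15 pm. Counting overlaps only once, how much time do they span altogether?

Merged: 5:00 am–8:00 am, 12:30 pm–1:45 pm.
Lengths: 3 h + 1 h 15 min = 4 h 15 min.

4 h 15 min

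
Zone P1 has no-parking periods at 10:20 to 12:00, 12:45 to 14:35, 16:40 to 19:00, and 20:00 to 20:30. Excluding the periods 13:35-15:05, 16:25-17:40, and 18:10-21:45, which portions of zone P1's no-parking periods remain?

10:20–12:00 is untouched.
12:45–14:35 with B removed leaves 12:45–13:35.
16:40–19:00 with B removed leaves 17:40–18:10.
20:00–20:30 lies entirely inside B → drops out.

10:20–12:00, 12:45–13:35, 17:40–18:10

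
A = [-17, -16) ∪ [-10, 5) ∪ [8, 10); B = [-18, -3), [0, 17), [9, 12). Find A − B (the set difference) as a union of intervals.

[-3, 0)

Merge the second list: [-18, -3), [0, 17).
[-17, -16): fully covered by B → removed.
[-10, 5) minus B → [-3, 0).
[8, 10): fully covered by B → removed.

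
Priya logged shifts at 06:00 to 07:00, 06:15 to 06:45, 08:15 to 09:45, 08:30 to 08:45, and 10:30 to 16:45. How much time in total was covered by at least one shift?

8 h 45 min

Merged: 06:00–07:00, 08:15–09:45, 10:30–16:45.
Lengths: 1 h + 1 h 30 min + 6 h 15 min = 8 h 45 min.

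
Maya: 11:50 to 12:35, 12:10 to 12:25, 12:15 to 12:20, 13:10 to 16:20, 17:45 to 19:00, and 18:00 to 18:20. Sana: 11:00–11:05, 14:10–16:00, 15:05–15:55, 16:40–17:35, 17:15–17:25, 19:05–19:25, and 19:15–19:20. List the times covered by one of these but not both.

First set merges to 11:50–12:35, 13:10–16:20, 17:45–19:00.
Second set merges to 11:00–11:05, 14:10–16:00, 16:40–17:35, 19:05–19:25.
A \ B = 11:50–12:35, 13:10–14:10, 16:00–16:20, 17:45–19:00.
B \ A = 11:00–11:05, 16:40–17:35, 19:05–19:25.
Union of the two gives the symmetric difference.

11:00–11:05, 11:50–12:35, 13:10–14:10, 16:00–16:20, 16:40–17:35, 17:45–19:00, 19:05–19:25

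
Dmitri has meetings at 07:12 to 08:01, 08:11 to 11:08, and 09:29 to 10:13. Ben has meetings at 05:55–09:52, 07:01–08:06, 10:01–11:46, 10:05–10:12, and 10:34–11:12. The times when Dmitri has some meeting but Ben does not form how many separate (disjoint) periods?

A, merged: 07:12–08:01, 08:11–11:08.
B, merged: 05:55–09:52, 10:01–11:46.
A \ B = 09:52–10:01.
That is 1 disjoint piece.

1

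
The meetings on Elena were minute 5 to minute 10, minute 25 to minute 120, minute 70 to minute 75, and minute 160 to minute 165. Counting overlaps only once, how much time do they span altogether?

Merged: minute 5 to minute 10, minute 25 to minute 120, minute 160 to minute 165.
Lengths: 5 minutes + 95 minutes + 5 minutes = 105 minutes.

105 minutes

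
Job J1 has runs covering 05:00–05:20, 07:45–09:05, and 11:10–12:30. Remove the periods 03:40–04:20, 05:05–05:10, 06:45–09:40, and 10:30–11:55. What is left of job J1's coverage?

05:00–05:20 with B removed leaves 05:00–05:05, 05:10–05:20.
07:45–09:05 lies entirely inside B → drops out.
11:10–12:30 with B removed leaves 11:55–12:30.

05:00–05:05, 05:10–05:20, 11:55–12:30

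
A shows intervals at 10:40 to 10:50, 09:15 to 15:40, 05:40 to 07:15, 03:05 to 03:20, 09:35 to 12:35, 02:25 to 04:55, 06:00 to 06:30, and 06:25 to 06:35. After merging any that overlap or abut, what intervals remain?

Sort by start: 02:25–04:55, 03:05–03:20, 05:40–07:15, 06:00–06:30, 06:25–06:35, 09:15–15:40, 09:35–12:35, 10:40–10:50.
03:05–03:20 overlaps/touches 02:25–04:55 → extend to 02:25–04:55.
05:40–07:15 is disjoint → start new block.
06:00–06:30 overlaps/touches 05:40–07:15 → extend to 05:40–07:15.
06:25–06:35 overlaps/touches 05:40–07:15 → extend to 05:40–07:15.
09:15–15:40 is disjoint → start new block.
09:35–12:35 overlaps/touches 09:15–15:40 → extend to 09:15–15:40.
10:40–10:50 overlaps/touches 09:15–15:40 → extend to 09:15–15:40.

02:25–04:55, 05:40–07:15, 09:15–15:40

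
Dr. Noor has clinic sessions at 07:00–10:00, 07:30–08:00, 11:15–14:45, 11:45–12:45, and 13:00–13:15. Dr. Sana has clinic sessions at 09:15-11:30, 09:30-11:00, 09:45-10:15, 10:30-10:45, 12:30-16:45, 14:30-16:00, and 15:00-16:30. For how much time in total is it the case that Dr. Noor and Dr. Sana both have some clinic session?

3 h 15 min

A, merged: 07:00–10:00, 11:15–14:45.
B, merged: 09:15–11:30, 12:30–16:45.
A ∩ B = 09:15–10:00, 11:15–11:30, 12:30–14:45.
Total: 45 min + 15 min + 2 h 15 min = 3 h 15 min.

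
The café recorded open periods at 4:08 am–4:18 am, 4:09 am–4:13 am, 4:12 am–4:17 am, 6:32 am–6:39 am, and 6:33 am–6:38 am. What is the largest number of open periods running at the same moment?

3

Sweep endpoints in order; track running count of active intervals.
Peak of 3 reached at 4:12 am.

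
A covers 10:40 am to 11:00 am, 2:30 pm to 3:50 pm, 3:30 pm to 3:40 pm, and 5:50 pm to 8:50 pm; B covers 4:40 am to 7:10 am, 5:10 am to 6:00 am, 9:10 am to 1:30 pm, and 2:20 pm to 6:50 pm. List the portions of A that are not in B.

6:50 pm–8:50 pm

First set merges to 10:40 am–11:00 am, 2:30 pm–3:50 pm, 5:50 pm–8:50 pm.
Second set merges to 4:40 am–7:10 am, 9:10 am–1:30 pm, 2:20 pm–6:50 pm.
10:40 am–11:00 am: fully covered by B → removed.
2:30 pm–3:50 pm: fully covered by B → removed.
5:50 pm–8:50 pm minus B → 6:50 pm–8:50 pm.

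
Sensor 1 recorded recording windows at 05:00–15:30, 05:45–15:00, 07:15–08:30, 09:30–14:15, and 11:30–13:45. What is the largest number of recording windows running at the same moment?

4

Walk the sorted start/end points keeping a running depth.
The depth first hits 4 at 11:30.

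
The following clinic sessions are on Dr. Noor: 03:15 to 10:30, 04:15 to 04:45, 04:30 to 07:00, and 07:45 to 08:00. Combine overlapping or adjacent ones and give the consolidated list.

03:15–10:30

04:15–04:45 overlaps/touches 03:15–10:30 → extend to 03:15–10:30.
04:30–07:00 overlaps/touches 03:15–10:30 → extend to 03:15–10:30.
07:45–08:00 overlaps/touches 03:15–10:30 → extend to 03:15–10:30.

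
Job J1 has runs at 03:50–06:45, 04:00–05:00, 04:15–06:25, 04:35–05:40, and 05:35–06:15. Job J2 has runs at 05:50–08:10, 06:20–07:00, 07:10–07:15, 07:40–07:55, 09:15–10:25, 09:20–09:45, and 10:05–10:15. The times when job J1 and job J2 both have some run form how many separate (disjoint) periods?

A, merged: 03:50–06:45.
B, merged: 05:50–08:10, 09:15–10:25.
A ∩ B = 05:50–06:45.
That is 1 disjoint piece.

1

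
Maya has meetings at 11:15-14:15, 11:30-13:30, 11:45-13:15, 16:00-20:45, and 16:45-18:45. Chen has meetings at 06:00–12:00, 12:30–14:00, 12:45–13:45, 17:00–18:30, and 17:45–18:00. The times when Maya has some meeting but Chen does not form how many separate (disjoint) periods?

4

A, merged: 11:15-14:15, 16:00-20:45.
B, merged: 06:00-12:00, 12:30-14:00, 17:00-18:30.
A \ B = 12:00-12:30, 14:00-14:15, 16:00-17:00, 18:30-20:45.
That is 4 disjoint pieces.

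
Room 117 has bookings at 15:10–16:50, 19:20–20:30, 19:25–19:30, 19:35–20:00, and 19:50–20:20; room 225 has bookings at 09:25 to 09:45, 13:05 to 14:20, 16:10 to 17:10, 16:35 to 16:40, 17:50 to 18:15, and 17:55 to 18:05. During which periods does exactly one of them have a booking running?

A, merged: 15:10–16:50, 19:20–20:30.
B, merged: 09:25–09:45, 13:05–14:20, 16:10–17:10, 17:50–18:15.
A \ B = 15:10–16:10, 19:20–20:30.
B \ A = 09:25–09:45, 13:05–14:20, 16:50–17:10, 17:50–18:15.
Union of the two gives the symmetric difference.

09:25–09:45, 13:05–14:20, 15:10–16:10, 16:50–17:10, 17:50–18:15, 19:20–20:30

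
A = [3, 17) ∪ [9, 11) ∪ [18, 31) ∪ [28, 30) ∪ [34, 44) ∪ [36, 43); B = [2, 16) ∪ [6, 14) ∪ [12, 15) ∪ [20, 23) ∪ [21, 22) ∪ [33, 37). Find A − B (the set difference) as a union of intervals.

[16, 17) ∪ [18, 20) ∪ [23, 31) ∪ [37, 44)

A, merged: [3, 17), [18, 31), [34, 44).
B, merged: [2, 16), [20, 23), [33, 37).
[3, 17) minus B → [16, 17).
[18, 31) minus B → [18, 20), [23, 31).
[34, 44) minus B → [37, 44).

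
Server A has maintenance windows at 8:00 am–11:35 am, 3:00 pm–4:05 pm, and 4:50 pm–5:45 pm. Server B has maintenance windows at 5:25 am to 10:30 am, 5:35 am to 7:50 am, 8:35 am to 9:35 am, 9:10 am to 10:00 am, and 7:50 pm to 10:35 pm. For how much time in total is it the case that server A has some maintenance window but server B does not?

Merge the second list: 5:25 am–10:30 am, 7:50 pm–10:35 pm.
A \ B = 10:30 am–11:35 am, 3:00 pm–4:05 pm, 4:50 pm–5:45 pm.
Total: 1 h 5 min + 1 h 5 min + 55 min = 3 h 5 min.

3 h 5 min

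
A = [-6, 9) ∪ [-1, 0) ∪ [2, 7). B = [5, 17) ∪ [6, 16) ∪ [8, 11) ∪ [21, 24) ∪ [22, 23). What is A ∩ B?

First set merges to [-6, 9).
Second set merges to [5, 17), [21, 24).
[-6, 9) ∩ B → [5, 9).

[5, 9)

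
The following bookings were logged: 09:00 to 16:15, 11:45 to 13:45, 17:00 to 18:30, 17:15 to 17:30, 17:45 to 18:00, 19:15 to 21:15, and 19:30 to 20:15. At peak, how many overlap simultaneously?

2

Sweep endpoints in order; track running count of active intervals.
Peak of 2 reached at 11:45.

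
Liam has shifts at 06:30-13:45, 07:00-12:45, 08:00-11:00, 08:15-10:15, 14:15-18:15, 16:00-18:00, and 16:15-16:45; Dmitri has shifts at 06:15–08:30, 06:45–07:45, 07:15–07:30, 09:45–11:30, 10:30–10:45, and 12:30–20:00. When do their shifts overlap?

First set merges to 06:30-13:45, 14:15-18:15.
Second set merges to 06:15-08:30, 09:45-11:30, 12:30-20:00.
06:30-13:45 ∩ B → 06:30-08:30, 09:45-11:30, 12:30-13:45.
14:15-18:15 ∩ B → 14:15-18:15.

06:30-08:30, 09:45-11:30, 12:30-13:45, 14:15-18:15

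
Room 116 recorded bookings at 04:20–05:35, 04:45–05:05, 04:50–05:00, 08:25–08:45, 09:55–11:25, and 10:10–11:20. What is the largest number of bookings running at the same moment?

Sweep endpoints in order; track running count of active intervals.
Peak of 3 reached at 04:50.

3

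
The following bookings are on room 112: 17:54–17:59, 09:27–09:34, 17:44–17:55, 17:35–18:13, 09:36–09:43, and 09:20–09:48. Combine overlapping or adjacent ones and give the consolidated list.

Sort by start: 09:20–09:48, 09:27–09:34, 09:36–09:43, 17:35–18:13, 17:44–17:55, 17:54–17:59.
09:27–09:34 overlaps/touches 09:20–09:48 → extend to 09:20–09:48.
09:36–09:43 overlaps/touches 09:20–09:48 → extend to 09:20–09:48.
17:35–18:13 is disjoint → start new block.
17:44–17:55 overlaps/touches 17:35–18:13 → extend to 17:35–18:13.
17:54–17:59 overlaps/touches 17:35–18:13 → extend to 17:35–18:13.

09:20–09:48, 17:35–18:13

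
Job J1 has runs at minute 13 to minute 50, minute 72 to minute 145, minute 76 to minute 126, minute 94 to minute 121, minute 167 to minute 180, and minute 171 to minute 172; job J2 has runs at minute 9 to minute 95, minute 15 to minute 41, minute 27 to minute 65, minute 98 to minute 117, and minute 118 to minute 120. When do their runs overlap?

minute 13 to minute 50, minute 72 to minute 95, minute 98 to minute 117, minute 118 to minute 120

Merge the first list: minute 13 to minute 50, minute 72 to minute 145, minute 167 to minute 180.
Merge the second list: minute 9 to minute 95, minute 98 to minute 117, minute 118 to minute 120.
minute 13 to minute 50 ∩ B → minute 13 to minute 50.
minute 72 to minute 145 ∩ B → minute 72 to minute 95, minute 98 to minute 117, minute 118 to minute 120.
minute 167 to minute 180 meets no B interval.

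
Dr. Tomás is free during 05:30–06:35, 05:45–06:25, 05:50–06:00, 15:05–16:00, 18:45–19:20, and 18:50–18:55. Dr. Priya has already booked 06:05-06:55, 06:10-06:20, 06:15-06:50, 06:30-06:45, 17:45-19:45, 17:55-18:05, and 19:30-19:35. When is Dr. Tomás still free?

05:30–06:05, 15:05–16:00

A, merged: 05:30–06:35, 15:05–16:00, 18:45–19:20.
B, merged: 06:05–06:55, 17:45–19:45.
05:30–06:35 \ B = 05:30–06:05.
15:05–16:00: nothing removed.
18:45–19:20: entirely removed.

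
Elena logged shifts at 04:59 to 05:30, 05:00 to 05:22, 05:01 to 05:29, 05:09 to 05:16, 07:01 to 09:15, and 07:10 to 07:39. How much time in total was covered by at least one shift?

2 h 45 min

Merged: 04:59–05:30, 07:01–09:15.
Lengths: 31 min + 2 h 14 min = 2 h 45 min.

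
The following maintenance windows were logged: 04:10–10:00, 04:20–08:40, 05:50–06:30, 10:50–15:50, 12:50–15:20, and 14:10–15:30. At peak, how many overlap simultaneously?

Sweep endpoints in order; track running count of active intervals.
Peak of 3 reached at 05:50.

3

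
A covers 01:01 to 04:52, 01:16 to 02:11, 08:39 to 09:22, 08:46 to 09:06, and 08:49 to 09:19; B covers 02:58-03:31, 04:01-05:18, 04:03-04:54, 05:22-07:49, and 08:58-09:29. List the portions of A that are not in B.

First set merges to 01:01–04:52, 08:39–09:22.
Second set merges to 02:58–03:31, 04:01–05:18, 05:22–07:49, 08:58–09:29.
01:01–04:52 minus B → 01:01–02:58, 03:31–04:01.
08:39–09:22 minus B → 08:39–08:58.

01:01–02:58, 03:31–04:01, 08:39–08:58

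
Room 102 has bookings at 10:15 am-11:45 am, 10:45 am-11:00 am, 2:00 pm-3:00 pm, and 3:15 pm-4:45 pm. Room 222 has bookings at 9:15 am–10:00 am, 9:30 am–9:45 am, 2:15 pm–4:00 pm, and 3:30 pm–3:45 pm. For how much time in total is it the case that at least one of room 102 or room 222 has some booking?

5 h

Merge the first list: 10:15 am–11:45 am, 2:00 pm–3:00 pm, 3:15 pm–4:45 pm.
Merge the second list: 9:15 am–10:00 am, 2:15 pm–4:00 pm.
A ∪ B = 9:15 am–10:00 am, 10:15 am–11:45 am, 2:00 pm–4:45 pm.
Total: 45 min + 1 h 30 min + 2 h 45 min = 5 h.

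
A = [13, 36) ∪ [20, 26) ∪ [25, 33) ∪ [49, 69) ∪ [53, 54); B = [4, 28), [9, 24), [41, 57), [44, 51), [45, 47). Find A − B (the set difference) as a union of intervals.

First set merges to [13, 36), [49, 69).
Second set merges to [4, 28), [41, 57).
[13, 36) \ B = [28, 36).
[49, 69) \ B = [57, 69).

[28, 36) ∪ [57, 69)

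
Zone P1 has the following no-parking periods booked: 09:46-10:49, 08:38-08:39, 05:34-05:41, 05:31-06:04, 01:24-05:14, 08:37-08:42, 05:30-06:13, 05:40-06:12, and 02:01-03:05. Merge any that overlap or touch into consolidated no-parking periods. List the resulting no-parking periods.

01:24–05:14, 05:30–06:13, 08:37–08:42, 09:46–10:49

Sort by start: 01:24–05:14, 02:01–03:05, 05:30–06:13, 05:31–06:04, 05:34–05:41, 05:40–06:12, 08:37–08:42, 08:38–08:39, 09:46–10:49.
02:01–03:05 overlaps/touches 01:24–05:14 → extend to 01:24–05:14.
05:30–06:13 is disjoint → start new block.
05:31–06:04 overlaps/touches 05:30–06:13 → extend to 05:30–06:13.
05:34–05:41 overlaps/touches 05:30–06:13 → extend to 05:30–06:13.
05:40–06:12 overlaps/touches 05:30–06:13 → extend to 05:30–06:13.
08:37–08:42 is disjoint → start new block.
08:38–08:39 overlaps/touches 08:37–08:42 → extend to 08:37–08:42.
09:46–10:49 is disjoint → start new block.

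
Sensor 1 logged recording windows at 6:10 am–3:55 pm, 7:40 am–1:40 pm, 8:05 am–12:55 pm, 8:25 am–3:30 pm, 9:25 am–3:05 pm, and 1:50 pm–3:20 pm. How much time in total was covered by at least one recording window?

Merged: 6:10 am–3:55 pm.
Length: 9 h 45 min.

9 h 45 min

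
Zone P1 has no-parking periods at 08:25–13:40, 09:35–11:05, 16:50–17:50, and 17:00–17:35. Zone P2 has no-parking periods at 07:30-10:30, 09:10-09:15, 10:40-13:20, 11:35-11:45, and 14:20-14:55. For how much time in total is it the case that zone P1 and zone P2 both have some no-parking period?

4 h 45 min

Merge the first list: 08:25–13:40, 16:50–17:50.
Merge the second list: 07:30–10:30, 10:40–13:20, 14:20–14:55.
A ∩ B = 08:25–10:30, 10:40–13:20.
Total: 2 h 5 min + 2 h 40 min = 4 h 45 min.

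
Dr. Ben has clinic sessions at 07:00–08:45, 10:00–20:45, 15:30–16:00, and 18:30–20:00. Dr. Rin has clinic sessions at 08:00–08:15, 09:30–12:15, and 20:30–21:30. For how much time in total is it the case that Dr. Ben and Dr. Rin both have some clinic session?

2 h 45 min

Merge the first list: 07:00–08:45, 10:00–20:45.
A ∩ B = 08:00–08:15, 10:00–12:15, 20:30–20:45.
Total: 15 min + 2 h 15 min + 15 min = 2 h 45 min.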